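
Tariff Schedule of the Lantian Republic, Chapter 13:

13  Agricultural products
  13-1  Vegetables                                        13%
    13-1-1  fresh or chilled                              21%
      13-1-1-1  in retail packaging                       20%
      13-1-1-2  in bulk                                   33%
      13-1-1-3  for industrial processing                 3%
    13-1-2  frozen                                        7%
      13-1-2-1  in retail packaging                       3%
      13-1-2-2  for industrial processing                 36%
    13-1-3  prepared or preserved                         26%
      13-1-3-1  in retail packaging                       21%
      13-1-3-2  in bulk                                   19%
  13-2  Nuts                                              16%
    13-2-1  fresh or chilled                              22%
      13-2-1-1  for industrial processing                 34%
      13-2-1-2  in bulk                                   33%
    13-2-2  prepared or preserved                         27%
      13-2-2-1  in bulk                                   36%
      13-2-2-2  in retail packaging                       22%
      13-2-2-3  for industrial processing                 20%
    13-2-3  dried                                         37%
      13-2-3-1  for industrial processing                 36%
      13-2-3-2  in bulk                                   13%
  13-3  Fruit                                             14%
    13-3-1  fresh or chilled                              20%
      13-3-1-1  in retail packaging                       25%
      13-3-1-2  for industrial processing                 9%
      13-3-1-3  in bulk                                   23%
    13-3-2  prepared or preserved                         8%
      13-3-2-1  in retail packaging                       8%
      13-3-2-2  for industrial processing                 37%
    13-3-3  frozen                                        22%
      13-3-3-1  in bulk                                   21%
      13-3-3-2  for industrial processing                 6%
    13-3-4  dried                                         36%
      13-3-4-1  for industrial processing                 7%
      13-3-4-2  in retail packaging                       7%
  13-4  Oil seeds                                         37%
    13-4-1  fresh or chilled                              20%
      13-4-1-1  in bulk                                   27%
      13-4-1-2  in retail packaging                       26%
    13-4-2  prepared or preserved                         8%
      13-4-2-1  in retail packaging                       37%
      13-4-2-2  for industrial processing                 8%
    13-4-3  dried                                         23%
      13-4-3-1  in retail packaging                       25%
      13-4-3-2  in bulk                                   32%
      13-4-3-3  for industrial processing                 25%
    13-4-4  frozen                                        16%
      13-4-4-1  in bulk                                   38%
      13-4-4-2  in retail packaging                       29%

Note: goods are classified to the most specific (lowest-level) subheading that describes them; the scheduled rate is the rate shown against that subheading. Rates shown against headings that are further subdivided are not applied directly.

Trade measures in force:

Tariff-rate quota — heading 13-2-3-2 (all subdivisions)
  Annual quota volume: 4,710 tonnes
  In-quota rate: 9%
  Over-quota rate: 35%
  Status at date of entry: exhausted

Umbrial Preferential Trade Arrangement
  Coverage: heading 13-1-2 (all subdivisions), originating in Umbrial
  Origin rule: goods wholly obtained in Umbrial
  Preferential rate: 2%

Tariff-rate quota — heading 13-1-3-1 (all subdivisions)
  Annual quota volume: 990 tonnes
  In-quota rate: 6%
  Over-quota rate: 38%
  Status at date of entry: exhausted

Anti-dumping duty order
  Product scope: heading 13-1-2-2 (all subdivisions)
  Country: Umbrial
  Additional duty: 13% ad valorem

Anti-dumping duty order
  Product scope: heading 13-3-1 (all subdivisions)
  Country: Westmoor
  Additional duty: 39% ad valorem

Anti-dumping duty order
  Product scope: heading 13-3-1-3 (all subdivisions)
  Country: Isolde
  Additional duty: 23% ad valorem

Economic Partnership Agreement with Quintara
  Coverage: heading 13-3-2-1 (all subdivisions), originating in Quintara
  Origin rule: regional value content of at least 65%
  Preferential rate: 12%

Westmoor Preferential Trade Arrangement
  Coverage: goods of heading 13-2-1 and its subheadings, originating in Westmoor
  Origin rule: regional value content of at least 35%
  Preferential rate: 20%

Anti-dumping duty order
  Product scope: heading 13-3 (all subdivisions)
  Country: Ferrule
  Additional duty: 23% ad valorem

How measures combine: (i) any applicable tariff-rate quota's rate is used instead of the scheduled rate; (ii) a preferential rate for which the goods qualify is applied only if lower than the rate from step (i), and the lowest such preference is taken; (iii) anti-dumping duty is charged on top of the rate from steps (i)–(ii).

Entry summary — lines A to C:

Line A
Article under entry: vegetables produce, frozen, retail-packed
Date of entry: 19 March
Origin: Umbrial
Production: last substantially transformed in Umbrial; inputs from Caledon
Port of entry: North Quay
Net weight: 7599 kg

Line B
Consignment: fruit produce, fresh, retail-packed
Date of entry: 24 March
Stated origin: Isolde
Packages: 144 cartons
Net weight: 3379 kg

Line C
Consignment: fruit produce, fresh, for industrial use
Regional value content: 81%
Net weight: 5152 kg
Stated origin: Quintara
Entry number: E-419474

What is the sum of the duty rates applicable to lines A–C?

Line A: vegetables → 13-1; frozen → 13-1-2; retail-packed → 13-1-2-1. Scheduled 3%. Umbrial agreement on 13-1-2: not wholly obtained. → 3%.
Line B: fruit → 13-3; fresh → 13-3-1; retail-packed → 13-3-1-1. Scheduled 25%. No special measure applies. → 25%.
Line C: fruit → 13-3; fresh → 13-3-1; for industrial use → 13-3-1-2. Scheduled 9%. Quintara agreement on 13-3-2-1: 13-3-1-2 not covered. → 9%.
Sum: 3% + 25% + 9% = 37%.

37%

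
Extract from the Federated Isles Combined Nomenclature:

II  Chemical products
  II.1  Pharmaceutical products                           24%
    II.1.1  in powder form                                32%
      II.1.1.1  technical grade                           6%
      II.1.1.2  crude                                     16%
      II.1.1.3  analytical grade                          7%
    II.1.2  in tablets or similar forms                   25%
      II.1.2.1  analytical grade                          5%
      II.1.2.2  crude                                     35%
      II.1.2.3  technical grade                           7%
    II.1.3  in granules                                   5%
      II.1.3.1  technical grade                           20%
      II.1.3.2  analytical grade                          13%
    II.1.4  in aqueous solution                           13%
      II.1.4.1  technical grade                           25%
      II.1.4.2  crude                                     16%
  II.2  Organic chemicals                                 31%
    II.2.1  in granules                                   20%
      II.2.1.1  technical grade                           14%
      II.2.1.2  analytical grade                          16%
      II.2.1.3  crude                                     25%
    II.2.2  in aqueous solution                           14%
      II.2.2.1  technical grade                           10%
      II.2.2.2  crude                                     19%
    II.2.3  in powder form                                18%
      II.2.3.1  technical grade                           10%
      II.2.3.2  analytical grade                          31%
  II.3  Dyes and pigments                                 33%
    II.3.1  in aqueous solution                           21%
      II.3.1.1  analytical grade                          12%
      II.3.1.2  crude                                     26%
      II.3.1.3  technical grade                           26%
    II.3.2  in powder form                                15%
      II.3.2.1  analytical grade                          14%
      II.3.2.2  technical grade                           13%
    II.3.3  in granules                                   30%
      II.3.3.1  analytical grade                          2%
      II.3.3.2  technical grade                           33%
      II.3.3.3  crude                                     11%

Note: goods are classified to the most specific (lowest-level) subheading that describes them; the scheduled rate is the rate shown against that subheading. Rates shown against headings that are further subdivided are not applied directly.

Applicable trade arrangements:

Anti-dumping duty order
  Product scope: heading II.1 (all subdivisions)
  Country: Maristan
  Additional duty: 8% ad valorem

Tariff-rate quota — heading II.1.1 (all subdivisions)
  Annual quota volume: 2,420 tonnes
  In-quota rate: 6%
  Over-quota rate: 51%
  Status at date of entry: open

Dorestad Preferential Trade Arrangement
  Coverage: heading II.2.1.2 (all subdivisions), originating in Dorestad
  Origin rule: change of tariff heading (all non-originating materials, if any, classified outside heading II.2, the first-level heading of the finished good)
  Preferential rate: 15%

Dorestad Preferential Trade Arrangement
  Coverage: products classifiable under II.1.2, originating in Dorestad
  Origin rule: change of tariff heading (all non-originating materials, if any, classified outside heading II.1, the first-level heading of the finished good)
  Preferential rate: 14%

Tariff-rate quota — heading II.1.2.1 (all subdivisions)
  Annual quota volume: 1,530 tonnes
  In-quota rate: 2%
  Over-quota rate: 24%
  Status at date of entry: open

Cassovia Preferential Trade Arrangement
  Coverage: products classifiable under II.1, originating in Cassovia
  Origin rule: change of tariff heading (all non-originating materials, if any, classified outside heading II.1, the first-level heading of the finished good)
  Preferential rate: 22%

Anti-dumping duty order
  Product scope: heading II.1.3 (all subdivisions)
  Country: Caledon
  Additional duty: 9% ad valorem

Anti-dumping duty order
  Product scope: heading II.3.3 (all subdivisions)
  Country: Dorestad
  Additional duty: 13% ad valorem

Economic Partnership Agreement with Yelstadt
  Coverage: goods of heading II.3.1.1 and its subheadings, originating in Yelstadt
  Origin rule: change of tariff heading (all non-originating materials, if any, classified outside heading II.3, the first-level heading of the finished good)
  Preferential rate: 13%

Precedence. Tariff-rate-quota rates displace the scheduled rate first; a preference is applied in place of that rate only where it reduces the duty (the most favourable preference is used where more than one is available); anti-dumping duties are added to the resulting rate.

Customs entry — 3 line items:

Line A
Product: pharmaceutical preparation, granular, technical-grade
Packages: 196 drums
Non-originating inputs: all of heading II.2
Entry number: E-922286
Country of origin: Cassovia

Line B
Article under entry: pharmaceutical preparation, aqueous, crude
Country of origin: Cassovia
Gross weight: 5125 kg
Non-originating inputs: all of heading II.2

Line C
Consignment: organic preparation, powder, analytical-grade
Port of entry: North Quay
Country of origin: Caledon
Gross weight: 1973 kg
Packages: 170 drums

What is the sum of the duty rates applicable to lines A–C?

Line A: pharmaceutical → II.1; granular → II.1.3; technical-grade → II.1.3.1. Scheduled 20%. Cassovia agreement on II.1: CTH met → 22% available; preference 22% not lower than 20% → no reduction. → 20%.
Line B: pharmaceutical → II.1; aqueous → II.1.4; crude → II.1.4.2. Scheduled 16%. Cassovia agreement on II.1: CTH met → 22% available; preference 22% not lower than 16% → no reduction. → 16%.
Line C: organic → II.2; powder → II.2.3; analytical-grade → II.2.3.2. Scheduled 31%. No special measure applies. → 31%.
Sum: 20% + 16% + 31% = 67%.

67%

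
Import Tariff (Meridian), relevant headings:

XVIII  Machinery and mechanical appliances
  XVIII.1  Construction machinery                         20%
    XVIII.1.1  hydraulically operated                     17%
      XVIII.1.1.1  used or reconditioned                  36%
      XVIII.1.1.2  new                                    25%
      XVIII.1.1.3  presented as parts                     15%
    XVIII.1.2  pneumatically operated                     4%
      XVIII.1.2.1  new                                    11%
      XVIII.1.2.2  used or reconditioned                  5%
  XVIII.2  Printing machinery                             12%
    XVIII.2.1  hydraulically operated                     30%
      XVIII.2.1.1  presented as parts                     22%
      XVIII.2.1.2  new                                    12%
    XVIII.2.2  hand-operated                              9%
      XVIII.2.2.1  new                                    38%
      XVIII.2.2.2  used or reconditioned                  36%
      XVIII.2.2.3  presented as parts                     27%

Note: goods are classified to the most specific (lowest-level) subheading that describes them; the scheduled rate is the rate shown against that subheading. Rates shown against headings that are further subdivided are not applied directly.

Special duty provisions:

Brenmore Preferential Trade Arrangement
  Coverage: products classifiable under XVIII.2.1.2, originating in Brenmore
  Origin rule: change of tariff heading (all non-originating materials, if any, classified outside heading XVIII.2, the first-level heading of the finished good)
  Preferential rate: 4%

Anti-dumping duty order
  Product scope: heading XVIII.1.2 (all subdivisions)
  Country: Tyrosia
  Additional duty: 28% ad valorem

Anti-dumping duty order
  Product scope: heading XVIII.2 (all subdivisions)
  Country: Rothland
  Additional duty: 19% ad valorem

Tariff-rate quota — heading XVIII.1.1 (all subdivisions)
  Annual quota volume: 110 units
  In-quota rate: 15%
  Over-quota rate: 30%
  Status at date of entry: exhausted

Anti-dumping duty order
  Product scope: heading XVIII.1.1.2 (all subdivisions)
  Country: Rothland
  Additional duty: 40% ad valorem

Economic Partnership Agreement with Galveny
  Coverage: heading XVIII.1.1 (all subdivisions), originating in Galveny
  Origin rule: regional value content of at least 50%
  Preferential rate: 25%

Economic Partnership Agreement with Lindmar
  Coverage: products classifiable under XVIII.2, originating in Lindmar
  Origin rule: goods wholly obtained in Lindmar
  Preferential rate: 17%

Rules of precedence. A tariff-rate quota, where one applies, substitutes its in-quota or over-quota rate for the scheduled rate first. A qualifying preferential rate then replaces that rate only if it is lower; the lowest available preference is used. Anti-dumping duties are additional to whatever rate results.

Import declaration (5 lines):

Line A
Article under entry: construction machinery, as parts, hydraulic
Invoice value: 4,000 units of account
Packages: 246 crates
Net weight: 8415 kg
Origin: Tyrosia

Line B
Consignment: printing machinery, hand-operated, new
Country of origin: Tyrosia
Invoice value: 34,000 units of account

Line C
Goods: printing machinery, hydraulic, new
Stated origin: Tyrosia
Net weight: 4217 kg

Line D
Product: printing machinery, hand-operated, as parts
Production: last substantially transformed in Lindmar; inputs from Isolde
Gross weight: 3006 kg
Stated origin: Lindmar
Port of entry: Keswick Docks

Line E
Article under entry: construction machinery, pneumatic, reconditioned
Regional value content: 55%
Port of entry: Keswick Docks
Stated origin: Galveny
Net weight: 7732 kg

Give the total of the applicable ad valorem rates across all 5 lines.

112%

Line A: construction → XVIII.1; hydraulic → XVIII.1.1; as parts → XVIII.1.1.3. Scheduled 15%. quota on XVIII.1.1 exhausted → over-quota 30%. → 30%.
Line B: printing → XVIII.2; hand-operated → XVIII.2.2; new → XVIII.2.2.1. Scheduled 38%. No special measure applies. → 38%.
Line C: printing → XVIII.2; hydraulic → XVIII.2.1; new → XVIII.2.1.2. Scheduled 12%. No special measure applies. → 12%.
Line D: printing → XVIII.2; hand-operated → XVIII.2.2; as parts → XVIII.2.2.3. Scheduled 27%. Lindmar agreement on XVIII.2: not wholly obtained. → 27%.
Line E: construction → XVIII.1; pneumatic → XVIII.1.2; reconditioned → XVIII.1.2.2. Scheduled 5%. Galveny agreement on XVIII.1.1: XVIII.1.2.2 not covered. → 5%.
Sum: 30% + 38% + 12% + 27% + 5% = 112%.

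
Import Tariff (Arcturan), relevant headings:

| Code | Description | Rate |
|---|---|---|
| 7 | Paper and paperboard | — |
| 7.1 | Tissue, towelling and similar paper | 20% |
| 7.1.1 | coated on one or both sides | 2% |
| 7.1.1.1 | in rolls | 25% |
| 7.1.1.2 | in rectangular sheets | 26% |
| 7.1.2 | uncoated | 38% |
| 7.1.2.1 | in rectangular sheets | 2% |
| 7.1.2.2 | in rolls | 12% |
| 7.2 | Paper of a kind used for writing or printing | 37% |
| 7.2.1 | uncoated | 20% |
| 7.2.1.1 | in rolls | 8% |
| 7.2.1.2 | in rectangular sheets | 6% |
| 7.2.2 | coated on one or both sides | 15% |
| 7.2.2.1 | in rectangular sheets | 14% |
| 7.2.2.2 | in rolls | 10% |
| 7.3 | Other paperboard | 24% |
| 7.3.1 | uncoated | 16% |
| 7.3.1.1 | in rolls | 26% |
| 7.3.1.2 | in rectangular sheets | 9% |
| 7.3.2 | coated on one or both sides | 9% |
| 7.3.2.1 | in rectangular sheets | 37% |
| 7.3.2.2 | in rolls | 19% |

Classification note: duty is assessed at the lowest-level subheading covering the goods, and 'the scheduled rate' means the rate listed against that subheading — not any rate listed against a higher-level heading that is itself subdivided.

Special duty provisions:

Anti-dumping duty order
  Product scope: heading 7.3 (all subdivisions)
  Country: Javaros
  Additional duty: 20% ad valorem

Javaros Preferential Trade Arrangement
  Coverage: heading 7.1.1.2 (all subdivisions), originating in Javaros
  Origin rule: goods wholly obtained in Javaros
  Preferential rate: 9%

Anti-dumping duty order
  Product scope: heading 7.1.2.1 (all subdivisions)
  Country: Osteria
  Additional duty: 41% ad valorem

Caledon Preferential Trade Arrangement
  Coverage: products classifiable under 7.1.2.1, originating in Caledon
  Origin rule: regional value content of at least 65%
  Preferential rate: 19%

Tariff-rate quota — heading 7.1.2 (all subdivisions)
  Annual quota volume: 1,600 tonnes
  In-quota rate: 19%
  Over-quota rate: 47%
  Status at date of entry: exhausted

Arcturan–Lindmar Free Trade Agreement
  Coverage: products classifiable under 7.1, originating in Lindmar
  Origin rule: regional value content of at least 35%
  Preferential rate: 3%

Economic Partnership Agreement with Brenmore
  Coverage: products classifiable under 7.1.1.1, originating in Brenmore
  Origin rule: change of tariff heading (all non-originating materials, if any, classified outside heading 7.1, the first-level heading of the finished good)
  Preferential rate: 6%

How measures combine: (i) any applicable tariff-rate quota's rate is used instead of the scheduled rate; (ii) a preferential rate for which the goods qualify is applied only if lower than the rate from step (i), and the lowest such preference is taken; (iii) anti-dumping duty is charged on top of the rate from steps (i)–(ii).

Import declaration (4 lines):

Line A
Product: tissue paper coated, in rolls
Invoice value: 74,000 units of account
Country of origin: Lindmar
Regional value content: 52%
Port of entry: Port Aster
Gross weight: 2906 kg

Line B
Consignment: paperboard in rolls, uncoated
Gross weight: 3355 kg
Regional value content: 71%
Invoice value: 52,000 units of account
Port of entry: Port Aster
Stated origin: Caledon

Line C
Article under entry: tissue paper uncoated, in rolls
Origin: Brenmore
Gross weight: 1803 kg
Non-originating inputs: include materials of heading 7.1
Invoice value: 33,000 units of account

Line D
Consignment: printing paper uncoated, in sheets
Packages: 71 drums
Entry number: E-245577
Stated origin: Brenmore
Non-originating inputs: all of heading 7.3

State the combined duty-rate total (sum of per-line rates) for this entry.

82%

Line A: tissue paper → 7.1; coated → 7.1.1; in rolls → 7.1.1.1. Scheduled 25%. Lindmar agreement on 7.1: RVC ≥ 35% → 3% available; preferential 3%. → 3%.
Line B: paperboard → 7.3; uncoated → 7.3.1; in rolls → 7.3.1.1. Scheduled 26%. Caledon agreement on 7.1.2.1: 7.3.1.1 not covered. → 26%.
Line C: tissue paper → 7.1; uncoated → 7.1.2; in rolls → 7.1.2.2. Scheduled 12%. quota on 7.1.2 exhausted → over-quota 47%; Brenmore agreement on 7.1.1.1: 7.1.2.2 not covered. → 47%.
Line D: printing paper → 7.2; uncoated → 7.2.1; in sheets → 7.2.1.2. Scheduled 6%. Brenmore agreement on 7.1.1.1: 7.2.1.2 not covered. → 6%.
Sum: 3% + 26% + 47% + 6% = 82%.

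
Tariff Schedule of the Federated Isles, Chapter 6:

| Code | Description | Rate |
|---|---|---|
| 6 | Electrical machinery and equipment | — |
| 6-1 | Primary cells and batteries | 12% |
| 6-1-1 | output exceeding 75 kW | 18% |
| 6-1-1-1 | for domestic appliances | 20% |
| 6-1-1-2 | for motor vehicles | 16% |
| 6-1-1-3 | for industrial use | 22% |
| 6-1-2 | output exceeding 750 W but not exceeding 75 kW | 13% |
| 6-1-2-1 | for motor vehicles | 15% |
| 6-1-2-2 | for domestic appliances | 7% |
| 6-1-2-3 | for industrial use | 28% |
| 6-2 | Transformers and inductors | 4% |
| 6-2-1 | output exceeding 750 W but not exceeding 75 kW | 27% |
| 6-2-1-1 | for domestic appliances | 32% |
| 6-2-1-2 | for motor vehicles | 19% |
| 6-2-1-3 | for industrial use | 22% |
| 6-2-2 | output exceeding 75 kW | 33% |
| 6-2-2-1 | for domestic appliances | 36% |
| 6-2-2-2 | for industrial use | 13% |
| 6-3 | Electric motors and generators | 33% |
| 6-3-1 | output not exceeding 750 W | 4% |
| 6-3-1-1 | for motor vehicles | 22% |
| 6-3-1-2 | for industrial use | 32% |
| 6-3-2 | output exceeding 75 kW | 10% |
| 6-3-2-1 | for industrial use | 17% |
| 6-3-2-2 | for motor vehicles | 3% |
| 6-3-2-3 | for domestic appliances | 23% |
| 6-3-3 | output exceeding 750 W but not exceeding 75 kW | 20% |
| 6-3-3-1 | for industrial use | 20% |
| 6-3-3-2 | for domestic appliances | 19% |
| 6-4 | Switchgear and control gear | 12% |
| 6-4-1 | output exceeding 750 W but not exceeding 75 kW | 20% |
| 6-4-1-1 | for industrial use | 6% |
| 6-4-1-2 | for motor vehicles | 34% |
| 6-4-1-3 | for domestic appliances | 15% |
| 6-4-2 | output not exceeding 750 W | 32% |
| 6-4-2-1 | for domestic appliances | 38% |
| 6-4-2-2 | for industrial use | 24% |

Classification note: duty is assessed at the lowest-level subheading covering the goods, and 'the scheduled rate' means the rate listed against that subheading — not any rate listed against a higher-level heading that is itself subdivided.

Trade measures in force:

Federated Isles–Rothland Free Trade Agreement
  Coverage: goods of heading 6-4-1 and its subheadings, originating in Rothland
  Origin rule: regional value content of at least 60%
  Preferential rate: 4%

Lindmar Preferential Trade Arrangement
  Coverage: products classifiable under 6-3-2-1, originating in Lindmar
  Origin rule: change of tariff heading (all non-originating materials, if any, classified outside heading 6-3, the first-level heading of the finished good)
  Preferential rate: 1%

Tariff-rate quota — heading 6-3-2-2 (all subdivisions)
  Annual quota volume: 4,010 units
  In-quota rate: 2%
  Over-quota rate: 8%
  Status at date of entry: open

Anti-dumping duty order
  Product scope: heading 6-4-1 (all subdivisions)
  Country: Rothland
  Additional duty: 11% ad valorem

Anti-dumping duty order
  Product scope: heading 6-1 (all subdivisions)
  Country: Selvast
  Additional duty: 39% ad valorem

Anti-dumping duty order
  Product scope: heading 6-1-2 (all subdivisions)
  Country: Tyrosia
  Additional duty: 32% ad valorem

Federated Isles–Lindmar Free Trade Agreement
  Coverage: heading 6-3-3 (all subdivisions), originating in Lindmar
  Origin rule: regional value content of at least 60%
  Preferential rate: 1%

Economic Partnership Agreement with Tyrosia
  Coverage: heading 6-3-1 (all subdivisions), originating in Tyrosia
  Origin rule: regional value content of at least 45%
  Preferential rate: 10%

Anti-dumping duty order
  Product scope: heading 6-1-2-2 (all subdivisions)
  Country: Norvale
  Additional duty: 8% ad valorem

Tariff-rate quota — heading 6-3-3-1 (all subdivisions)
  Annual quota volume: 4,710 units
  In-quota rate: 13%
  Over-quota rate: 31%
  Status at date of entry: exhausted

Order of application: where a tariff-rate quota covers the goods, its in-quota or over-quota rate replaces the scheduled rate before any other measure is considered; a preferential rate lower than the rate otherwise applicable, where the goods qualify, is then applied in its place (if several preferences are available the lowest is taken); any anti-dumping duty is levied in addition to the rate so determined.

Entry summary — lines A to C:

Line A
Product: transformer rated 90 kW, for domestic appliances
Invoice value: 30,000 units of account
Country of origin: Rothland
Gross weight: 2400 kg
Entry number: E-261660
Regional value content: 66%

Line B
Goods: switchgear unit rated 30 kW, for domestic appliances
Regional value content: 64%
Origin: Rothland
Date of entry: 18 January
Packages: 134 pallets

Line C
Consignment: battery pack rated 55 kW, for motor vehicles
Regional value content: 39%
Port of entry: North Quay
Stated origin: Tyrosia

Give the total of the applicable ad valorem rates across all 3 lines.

Line A: transformer → 6-2; rated 90 kW → 6-2-2; for domestic appliances → 6-2-2-1. Scheduled 36%. Rothland agreement on 6-4-1: 6-2-2-1 not covered. → 36%.
Line B: switchgear unit → 6-4; rated 30 kW → 6-4-1; for domestic appliances → 6-4-1-3. Scheduled 15%. Rothland agreement on 6-4-1: RVC ≥ 60% → 4% available; preferential 4%; anti-dumping (Rothland, 6-4-1): +11%; total 4% + 11% = 15%. → 15%.
Line C: battery pack → 6-1; rated 55 kW → 6-1-2; for motor vehicles → 6-1-2-1. Scheduled 15%. Tyrosia agreement on 6-3-1: 6-1-2-1 not covered; anti-dumping (Tyrosia, 6-1-2): +32%; total 15% + 32% = 47%. → 47%.
Sum: 36% + 15% + 47% = 98%.

98%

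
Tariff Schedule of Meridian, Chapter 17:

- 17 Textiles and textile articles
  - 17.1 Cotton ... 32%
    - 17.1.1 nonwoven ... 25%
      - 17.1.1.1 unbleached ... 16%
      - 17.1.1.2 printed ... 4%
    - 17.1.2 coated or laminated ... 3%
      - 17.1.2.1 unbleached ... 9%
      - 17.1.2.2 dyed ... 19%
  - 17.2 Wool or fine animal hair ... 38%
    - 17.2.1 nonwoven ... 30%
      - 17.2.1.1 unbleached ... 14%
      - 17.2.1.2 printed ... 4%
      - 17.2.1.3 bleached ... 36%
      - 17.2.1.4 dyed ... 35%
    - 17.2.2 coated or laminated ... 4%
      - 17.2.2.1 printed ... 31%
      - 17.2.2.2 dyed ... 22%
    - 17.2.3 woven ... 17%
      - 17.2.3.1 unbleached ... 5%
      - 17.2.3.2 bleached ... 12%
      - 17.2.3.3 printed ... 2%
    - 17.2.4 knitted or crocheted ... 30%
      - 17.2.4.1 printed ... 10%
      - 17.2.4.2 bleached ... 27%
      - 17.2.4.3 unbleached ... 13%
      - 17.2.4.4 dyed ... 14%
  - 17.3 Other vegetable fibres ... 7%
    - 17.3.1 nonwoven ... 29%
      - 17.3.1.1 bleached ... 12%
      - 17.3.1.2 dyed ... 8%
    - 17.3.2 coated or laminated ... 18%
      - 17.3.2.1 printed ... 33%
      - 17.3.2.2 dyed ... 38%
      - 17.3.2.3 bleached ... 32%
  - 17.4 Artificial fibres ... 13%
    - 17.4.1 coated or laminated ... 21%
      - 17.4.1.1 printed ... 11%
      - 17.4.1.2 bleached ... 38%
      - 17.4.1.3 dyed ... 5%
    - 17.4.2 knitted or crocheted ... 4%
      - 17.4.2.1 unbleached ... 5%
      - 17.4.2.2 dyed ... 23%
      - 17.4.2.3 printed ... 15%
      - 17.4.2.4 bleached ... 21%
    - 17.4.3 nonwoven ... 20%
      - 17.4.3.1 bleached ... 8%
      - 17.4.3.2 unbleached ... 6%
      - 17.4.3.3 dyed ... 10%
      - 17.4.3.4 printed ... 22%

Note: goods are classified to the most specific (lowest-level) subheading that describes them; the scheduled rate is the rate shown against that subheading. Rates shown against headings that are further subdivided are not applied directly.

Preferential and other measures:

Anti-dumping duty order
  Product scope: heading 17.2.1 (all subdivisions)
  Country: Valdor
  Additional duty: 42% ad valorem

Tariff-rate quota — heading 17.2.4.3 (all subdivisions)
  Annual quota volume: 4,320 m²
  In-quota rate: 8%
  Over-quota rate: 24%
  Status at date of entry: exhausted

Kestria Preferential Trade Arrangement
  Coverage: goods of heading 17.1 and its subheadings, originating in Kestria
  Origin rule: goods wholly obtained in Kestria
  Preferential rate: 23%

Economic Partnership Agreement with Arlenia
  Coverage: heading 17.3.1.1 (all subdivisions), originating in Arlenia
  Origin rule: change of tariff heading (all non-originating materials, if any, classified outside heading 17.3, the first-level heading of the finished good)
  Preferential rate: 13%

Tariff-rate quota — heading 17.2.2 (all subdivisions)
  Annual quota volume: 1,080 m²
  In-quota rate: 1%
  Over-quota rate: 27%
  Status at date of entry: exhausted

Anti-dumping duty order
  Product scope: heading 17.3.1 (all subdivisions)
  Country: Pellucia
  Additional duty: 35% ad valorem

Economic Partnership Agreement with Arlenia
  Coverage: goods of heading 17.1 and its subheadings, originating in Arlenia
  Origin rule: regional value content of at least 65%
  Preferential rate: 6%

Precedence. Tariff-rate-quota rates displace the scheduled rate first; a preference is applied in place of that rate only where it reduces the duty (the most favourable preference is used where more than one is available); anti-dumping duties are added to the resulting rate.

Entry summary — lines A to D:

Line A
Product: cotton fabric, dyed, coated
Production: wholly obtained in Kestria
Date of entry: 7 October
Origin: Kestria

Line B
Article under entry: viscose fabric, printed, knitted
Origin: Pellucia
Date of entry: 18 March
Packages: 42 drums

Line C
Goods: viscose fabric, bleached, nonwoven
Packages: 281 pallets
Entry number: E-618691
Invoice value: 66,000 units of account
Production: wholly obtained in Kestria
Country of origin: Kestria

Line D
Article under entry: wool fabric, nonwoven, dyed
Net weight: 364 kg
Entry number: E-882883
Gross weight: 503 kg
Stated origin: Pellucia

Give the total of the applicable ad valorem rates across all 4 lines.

Line A: cotton → 17.1; coated → 17.1.2; dyed → 17.1.2.2. Scheduled 19%. Kestria agreement on 17.1: wholly obtained → 23% available; preference 23% not lower than 19% → no reduction. → 19%.
Line B: viscose → 17.4; knitted → 17.4.2; printed → 17.4.2.3. Scheduled 15%. No special measure applies. → 15%.
Line C: viscose → 17.4; nonwoven → 17.4.3; bleached → 17.4.3.1. Scheduled 8%. Kestria agreement on 17.1: 17.4.3.1 not covered. → 8%.
Line D: wool → 17.2; nonwoven → 17.2.1; dyed → 17.2.1.4. Scheduled 35%. No special measure applies. → 35%.
Sum: 19% + 15% + 8% + 35% = 77%.

77%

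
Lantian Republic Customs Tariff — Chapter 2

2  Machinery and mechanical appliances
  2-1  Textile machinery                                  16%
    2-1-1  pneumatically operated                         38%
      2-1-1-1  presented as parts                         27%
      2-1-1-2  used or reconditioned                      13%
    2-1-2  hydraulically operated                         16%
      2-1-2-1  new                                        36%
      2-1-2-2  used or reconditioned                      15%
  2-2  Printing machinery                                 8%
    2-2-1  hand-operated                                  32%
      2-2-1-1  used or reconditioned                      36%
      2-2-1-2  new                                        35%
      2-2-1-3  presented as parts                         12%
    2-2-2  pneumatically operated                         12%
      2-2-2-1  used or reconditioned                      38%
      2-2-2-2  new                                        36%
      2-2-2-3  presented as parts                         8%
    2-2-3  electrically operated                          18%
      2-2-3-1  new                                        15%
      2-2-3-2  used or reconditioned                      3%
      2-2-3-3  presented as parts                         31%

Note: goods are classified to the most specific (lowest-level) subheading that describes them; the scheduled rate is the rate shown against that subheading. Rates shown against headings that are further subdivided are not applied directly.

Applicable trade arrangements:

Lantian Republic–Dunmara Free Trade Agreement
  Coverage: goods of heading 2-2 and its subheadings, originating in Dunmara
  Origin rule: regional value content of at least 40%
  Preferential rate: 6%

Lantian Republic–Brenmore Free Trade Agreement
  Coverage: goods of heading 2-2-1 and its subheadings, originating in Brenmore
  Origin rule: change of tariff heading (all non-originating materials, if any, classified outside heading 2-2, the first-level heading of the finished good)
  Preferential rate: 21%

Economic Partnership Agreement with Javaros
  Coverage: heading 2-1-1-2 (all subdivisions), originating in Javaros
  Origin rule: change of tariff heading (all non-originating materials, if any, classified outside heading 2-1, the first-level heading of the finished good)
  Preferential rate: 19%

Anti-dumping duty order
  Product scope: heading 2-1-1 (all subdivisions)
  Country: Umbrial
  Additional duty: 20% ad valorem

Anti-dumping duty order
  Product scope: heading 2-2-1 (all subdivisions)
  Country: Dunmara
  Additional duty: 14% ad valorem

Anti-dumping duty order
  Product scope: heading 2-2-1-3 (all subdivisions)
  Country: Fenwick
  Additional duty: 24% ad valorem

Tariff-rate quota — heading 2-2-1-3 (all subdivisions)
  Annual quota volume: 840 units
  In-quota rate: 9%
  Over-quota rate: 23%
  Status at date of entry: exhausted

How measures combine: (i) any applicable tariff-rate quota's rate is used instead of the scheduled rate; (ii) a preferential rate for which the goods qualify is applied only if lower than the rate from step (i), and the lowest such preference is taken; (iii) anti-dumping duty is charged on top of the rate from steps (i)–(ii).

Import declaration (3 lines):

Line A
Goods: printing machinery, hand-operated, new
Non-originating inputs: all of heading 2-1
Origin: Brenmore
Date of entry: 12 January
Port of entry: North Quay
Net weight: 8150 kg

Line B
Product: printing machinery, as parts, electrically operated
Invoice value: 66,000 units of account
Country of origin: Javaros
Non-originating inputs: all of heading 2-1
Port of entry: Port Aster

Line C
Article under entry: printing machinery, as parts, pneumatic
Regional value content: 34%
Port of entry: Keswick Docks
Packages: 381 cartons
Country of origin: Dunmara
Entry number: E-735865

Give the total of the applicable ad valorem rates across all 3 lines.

60%

Line A: printing → 2-2; hand-operated → 2-2-1; new → 2-2-1-2. Scheduled 35%. Brenmore agreement on 2-2-1: CTH met → 21% available; preferential 21%. → 21%.
Line B: printing → 2-2; electrically operated → 2-2-3; as parts → 2-2-3-3. Scheduled 31%. Javaros agreement on 2-1-1-2: 2-2-3-3 not covered. → 31%.
Line C: printing → 2-2; pneumatic → 2-2-2; as parts → 2-2-2-3. Scheduled 8%. Dunmara agreement on 2-2: RVC < 40%. → 8%.
Sum: 21% + 31% + 8% = 60%.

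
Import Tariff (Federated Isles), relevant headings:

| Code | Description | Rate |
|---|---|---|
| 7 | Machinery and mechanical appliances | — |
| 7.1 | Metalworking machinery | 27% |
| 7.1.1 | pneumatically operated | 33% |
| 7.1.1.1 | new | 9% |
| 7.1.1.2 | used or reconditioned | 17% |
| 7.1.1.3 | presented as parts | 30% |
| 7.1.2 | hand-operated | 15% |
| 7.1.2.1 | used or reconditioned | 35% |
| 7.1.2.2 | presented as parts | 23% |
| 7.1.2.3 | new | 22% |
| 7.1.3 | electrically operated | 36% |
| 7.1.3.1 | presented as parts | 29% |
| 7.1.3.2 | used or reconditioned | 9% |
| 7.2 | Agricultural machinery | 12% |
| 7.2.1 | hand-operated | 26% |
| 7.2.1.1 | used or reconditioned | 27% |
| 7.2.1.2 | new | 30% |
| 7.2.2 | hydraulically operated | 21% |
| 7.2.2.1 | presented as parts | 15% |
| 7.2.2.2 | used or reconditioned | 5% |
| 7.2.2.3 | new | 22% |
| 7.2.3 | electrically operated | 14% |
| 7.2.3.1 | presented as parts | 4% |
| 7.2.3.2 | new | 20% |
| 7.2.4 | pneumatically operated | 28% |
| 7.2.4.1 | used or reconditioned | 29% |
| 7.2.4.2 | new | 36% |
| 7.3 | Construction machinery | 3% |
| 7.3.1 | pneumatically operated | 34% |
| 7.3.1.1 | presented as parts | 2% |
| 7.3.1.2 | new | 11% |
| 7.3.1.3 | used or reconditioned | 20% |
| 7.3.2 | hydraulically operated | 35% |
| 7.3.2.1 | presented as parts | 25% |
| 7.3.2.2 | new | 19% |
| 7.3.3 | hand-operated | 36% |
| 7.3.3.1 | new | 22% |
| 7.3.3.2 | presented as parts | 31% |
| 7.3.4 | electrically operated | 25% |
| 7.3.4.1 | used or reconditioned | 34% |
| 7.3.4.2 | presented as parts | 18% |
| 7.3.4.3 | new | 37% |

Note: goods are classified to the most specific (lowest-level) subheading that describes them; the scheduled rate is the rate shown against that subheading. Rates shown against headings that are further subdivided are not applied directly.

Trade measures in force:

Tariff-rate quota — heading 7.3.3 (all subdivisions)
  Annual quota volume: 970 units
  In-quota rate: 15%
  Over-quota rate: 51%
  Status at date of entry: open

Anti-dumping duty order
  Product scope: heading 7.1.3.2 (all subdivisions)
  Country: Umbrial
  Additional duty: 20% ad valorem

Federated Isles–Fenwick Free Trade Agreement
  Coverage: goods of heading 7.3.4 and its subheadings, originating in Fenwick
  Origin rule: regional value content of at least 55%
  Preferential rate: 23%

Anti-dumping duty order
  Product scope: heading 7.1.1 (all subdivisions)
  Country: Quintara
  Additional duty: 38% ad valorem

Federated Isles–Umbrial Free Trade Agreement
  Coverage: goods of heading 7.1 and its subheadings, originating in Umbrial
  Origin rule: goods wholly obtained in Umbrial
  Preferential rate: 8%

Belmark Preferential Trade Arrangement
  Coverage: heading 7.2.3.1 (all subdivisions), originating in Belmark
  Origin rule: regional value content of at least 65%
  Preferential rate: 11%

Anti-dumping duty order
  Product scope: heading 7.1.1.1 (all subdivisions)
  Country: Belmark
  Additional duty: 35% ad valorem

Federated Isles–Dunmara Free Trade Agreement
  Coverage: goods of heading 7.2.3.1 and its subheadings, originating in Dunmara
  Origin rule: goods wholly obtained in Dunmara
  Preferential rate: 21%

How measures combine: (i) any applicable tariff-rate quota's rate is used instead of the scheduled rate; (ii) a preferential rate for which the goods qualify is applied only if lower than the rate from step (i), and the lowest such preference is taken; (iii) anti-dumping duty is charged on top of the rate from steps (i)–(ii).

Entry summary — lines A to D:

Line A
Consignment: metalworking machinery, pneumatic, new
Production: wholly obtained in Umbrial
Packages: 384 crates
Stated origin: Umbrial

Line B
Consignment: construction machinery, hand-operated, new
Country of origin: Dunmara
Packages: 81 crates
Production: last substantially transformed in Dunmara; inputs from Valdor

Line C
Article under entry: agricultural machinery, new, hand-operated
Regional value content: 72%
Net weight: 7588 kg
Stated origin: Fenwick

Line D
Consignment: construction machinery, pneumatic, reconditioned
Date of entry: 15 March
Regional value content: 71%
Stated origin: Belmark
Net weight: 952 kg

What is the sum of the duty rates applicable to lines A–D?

Line A: metalworking → 7.1; pneumatic → 7.1.1; new → 7.1.1.1. Scheduled 9%. Umbrial agreement on 7.1: wholly obtained → 8% available; preferential 8%. → 8%.
Line B: construction → 7.3; hand-operated → 7.3.3; new → 7.3.3.1. Scheduled 22%. quota on 7.3.3 open → in-quota 15%; Dunmara agreement on 7.2.3.1: 7.3.3.1 not covered. → 15%.
Line C: agricultural → 7.2; hand-operated → 7.2.1; new → 7.2.1.2. Scheduled 30%. Fenwick agreement on 7.3.4: 7.2.1.2 not covered. → 30%.
Line D: construction → 7.3; pneumatic → 7.3.1; reconditioned → 7.3.1.3. Scheduled 20%. Belmark agreement on 7.2.3.1: 7.3.1.3 not covered. → 20%.
Sum: 8% + 15% + 30% + 20% = 73%.

73%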